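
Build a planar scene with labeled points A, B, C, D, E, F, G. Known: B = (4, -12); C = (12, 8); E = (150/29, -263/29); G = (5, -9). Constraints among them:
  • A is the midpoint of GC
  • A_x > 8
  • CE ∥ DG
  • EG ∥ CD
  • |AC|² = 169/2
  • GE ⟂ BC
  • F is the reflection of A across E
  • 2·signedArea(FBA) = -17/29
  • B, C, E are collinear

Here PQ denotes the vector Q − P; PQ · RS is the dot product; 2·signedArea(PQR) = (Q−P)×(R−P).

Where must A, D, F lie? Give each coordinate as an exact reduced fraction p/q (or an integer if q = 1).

1. A_x = 17/2  [A is the midpoint of GC]
2. A_y = -1/2  [A is the midpoint of GC]
   → A = (17/2, -1/2)
3. D_x = 343/29  [CE ∥ DG ∩ EG ∥ CD]
4. D_y = 234/29  [CE ∥ DG ∩ EG ∥ CD]
   → D = (343/29, 234/29)
5. F_x = 107/58  [F is the reflection of A across E]
6. F_y = -1023/58  [F is the reflection of A across E]
   → F = (107/58, -1023/58)

A = (17/2, -1/2)
D = (343/29, 234/29)
F = (107/58, -1023/58)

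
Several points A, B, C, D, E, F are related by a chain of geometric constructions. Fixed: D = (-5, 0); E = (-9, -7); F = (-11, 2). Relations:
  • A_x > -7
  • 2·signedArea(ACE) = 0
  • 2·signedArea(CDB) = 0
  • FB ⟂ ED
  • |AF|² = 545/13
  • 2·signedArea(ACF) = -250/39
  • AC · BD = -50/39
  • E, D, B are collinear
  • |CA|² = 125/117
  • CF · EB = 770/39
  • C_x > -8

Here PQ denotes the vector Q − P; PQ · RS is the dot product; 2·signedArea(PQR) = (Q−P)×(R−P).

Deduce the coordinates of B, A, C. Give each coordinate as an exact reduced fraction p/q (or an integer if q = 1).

A = (-85/13, -35/13)
B = (-73/13, -14/13)
C = (-275/39, -140/39)

1. B_x = -73/13  [E, D, B are collinear ∩ FB ⟂ ED]
2. B_y = -14/13  [E, D, B are collinear ∩ FB ⟂ ED]
   → B = (-73/13, -14/13)
3. C_x = -275/39  [2·signedArea(CDB) = 0 ∩ CF · EB = 770/39]
4. C_y = -140/39  [2·signedArea(CDB) = 0 ∩ CF · EB = 770/39]
   → C = (-275/39, -140/39)
5. A_x = -85/13  [2·signedArea(ACE) = 0 ∩ 2·signedArea(ACF) = -250/39]
6. A_y = -35/13  [2·signedArea(ACE) = 0 ∩ 2·signedArea(ACF) = -250/39]
   → A = (-85/13, -35/13)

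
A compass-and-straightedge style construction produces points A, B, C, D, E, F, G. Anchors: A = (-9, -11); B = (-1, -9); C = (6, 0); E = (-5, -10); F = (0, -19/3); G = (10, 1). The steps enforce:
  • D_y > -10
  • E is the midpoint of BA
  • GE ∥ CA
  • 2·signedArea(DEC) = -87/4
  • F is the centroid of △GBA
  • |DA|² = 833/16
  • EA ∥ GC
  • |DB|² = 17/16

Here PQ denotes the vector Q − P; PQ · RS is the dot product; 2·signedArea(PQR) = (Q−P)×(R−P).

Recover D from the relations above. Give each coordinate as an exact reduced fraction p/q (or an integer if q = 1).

1. D_x = -2  [line -10·x + 11·y + 327/4 = 0 ∩ |DA|² = 833/16]
2. D_y = -37/4  [line -10·x + 11·y + 327/4 = 0 ∩ |DA|² = 833/16]
   → D = (-2, -37/4)

D = (-2, -37/4)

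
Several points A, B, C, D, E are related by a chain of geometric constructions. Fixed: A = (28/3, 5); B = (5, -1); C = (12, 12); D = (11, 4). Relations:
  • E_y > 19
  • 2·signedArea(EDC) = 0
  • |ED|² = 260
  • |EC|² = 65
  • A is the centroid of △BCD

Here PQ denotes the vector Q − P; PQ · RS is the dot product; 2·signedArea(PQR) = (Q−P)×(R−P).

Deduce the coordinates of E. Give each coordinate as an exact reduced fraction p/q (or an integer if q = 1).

1. E_x = 13  [line -8·x + 1·y + 84 = 0 ∩ |ED|² = 260]
2. E_y = 20  [line -8·x + 1·y + 84 = 0 ∩ |ED|² = 260]
   → E = (13, 20)

E = (13, 20)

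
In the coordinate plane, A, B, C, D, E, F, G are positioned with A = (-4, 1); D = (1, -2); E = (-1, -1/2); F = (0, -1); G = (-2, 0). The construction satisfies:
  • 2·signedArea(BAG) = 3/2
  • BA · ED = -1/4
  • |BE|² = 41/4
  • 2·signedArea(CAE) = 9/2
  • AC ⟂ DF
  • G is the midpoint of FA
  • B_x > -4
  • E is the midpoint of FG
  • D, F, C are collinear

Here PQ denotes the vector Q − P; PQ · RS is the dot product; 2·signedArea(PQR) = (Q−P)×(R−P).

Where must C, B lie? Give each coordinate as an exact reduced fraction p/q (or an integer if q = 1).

1. C_x = -3  [D, F, C are collinear ∩ AC ⟂ DF]
2. C_y = 2  [D, F, C are collinear ∩ AC ⟂ DF]
   → C = (-3, 2)
3. B_x = -7/2  [BA · ED = -1/4 ∩ 2·signedArea(BAG) = 3/2]
4. B_y = 3/2  [BA · ED = -1/4 ∩ 2·signedArea(BAG) = 3/2]
   → B = (-7/2, 3/2)

B = (-7/2, 3/2)
C = (-3, 2)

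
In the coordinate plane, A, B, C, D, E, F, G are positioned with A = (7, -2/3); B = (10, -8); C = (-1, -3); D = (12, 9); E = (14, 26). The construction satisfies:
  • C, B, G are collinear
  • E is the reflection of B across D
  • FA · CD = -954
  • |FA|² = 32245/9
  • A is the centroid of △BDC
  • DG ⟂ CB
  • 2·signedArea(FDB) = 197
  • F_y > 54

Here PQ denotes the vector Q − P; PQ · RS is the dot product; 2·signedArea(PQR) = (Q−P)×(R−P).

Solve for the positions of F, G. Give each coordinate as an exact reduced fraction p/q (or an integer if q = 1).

F = (29, 55)
G = (767/146, -853/146)

1. F_x = 29  [2·signedArea(FDB) = 197 ∩ FA · CD = -954]
2. F_y = 55  [2·signedArea(FDB) = 197 ∩ FA · CD = -954]
   → F = (29, 55)
3. G_x = 767/146  [C, B, G are collinear ∩ DG ⟂ CB]
4. G_y = -853/146  [C, B, G are collinear ∩ DG ⟂ CB]
   → G = (767/146, -853/146)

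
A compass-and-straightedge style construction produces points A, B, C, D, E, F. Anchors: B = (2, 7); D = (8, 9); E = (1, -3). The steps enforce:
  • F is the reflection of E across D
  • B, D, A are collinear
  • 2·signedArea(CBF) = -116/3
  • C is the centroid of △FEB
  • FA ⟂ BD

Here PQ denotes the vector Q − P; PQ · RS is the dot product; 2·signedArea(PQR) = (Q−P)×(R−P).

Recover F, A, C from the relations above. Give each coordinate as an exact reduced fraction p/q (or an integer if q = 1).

1. F_x = 15  [F is the reflection of E across D]
2. F_y = 21  [F is the reflection of E across D]
   → F = (15, 21)
3. A_x = 179/10  [B, D, A are collinear ∩ FA ⟂ BD]
4. A_y = 123/10  [B, D, A are collinear ∩ FA ⟂ BD]
   → A = (179/10, 123/10)
5. C_x = 6  [C is the centroid of △FEB]
6. C_y = 25/3  [C is the centroid of △FEB]
   → C = (6, 25/3)

A = (179/10, 123/10)
C = (6, 25/3)
F = (15, 21)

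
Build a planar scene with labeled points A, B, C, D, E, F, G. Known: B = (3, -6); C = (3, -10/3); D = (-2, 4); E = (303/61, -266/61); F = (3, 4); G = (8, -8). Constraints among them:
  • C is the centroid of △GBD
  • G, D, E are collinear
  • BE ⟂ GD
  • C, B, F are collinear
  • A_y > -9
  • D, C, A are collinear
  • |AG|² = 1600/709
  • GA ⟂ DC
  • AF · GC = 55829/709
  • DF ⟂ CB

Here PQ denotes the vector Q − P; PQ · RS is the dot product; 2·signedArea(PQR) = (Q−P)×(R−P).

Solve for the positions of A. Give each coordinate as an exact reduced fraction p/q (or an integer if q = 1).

A = (4792/709, -6272/709)

1. A_x = 4792/709  [D, C, A are collinear ∩ GA ⟂ DC]
2. A_y = -6272/709  [D, C, A are collinear ∩ GA ⟂ DC]
   → A = (4792/709, -6272/709)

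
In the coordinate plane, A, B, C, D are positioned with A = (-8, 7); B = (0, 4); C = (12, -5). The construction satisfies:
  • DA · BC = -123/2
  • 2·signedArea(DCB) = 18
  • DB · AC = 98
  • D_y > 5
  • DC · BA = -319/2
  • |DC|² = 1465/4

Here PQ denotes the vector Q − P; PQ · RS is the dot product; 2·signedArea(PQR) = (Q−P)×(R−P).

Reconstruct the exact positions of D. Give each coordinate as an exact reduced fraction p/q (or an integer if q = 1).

D = (-4, 11/2)

1. D_x = -4  [DA · BC = -123/2 ∩ 2·signedArea(DCB) = 18]
2. D_y = 11/2  [DA · BC = -123/2 ∩ 2·signedArea(DCB) = 18]
   → D = (-4, 11/2)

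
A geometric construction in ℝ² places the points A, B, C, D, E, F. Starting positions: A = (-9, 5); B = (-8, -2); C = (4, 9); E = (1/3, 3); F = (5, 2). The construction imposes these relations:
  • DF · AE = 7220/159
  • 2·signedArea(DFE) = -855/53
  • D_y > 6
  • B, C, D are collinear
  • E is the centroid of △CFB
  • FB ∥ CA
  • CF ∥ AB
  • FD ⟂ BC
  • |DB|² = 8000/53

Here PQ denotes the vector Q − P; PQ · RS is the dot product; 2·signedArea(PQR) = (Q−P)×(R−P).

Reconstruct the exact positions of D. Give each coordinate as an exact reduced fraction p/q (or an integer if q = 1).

D = (56/53, 334/53)

1. D_x = 56/53  [B, C, D are collinear ∩ FD ⟂ BC]
2. D_y = 334/53  [B, C, D are collinear ∩ FD ⟂ BC]
   → D = (56/53, 334/53)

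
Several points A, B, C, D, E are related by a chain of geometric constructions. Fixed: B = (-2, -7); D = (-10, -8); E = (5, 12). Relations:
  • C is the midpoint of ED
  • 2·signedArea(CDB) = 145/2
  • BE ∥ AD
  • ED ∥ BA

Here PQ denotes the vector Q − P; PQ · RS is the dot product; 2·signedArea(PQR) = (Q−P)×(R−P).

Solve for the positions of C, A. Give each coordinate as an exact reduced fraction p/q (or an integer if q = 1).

A = (-17, -27)
C = (-5/2, 2)

1. C_x = -5/2  [C is the midpoint of ED]
2. C_y = 2  [C is the midpoint of ED]
   → C = (-5/2, 2)
3. A_x = -17  [BE ∥ AD ∩ ED ∥ BA]
4. A_y = -27  [BE ∥ AD ∩ ED ∥ BA]
   → A = (-17, -27)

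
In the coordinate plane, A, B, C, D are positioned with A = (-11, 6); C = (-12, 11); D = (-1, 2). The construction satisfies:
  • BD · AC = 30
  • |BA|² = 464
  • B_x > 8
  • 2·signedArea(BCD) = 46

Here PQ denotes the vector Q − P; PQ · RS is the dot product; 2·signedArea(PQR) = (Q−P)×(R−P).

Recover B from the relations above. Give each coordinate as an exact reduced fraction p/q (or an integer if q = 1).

1. B_x = 9  [2·signedArea(BCD) = 46 ∩ BD · AC = 30]
2. B_y = -2  [2·signedArea(BCD) = 46 ∩ BD · AC = 30]
   → B = (9, -2)

B = (9, -2)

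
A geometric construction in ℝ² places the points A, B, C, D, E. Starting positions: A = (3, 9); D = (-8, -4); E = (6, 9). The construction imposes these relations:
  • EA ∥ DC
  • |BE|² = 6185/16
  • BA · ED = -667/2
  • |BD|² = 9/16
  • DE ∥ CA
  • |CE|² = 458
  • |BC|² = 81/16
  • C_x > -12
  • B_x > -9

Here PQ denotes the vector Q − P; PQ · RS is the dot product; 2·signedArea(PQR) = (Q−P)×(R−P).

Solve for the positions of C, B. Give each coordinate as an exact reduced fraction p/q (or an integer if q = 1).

B = (-35/4, -4)
C = (-11, -4)

1. C_x = -11  [DE ∥ CA ∩ EA ∥ DC]
2. C_y = -4  [DE ∥ CA ∩ EA ∥ DC]
   → C = (-11, -4)
3. B_x = -35/4  [line 14·x + 13·y + 349/2 = 0 ∩ |BC|² = 81/16]
4. B_y = -4  [line 14·x + 13·y + 349/2 = 0 ∩ |BC|² = 81/16]
   → B = (-35/4, -4)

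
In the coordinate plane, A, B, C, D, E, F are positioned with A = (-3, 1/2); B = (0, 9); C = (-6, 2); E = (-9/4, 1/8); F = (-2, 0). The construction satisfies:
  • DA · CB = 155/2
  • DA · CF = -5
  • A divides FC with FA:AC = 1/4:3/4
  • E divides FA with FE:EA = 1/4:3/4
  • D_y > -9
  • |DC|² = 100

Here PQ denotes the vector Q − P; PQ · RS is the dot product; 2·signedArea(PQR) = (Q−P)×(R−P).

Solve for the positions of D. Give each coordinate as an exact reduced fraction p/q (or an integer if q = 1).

1. D_x = -6  [DA · CB = 155/2 ∩ DA · CF = -5]
2. D_y = -8  [DA · CB = 155/2 ∩ DA · CF = -5]
   → D = (-6, -8)

D = (-6, -8)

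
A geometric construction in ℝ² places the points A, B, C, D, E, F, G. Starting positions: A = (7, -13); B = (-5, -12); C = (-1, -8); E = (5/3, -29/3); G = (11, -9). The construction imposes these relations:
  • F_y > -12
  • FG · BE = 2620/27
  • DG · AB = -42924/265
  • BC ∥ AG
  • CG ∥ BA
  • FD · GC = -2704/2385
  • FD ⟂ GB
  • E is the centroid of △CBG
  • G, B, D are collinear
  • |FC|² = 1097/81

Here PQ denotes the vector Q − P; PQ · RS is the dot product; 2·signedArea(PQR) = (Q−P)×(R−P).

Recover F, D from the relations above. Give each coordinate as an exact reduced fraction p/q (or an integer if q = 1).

1. D_x = -6469/2385  [G, B, D are collinear ∩ DG · AB = -42924/265]
2. D_y = -9199/795  [G, B, D are collinear ∩ DG · AB = -42924/265]
   → D = (-6469/2385, -9199/795)
3. F_x = -25/9  [FD · GC = -2704/2385 ∩ FD ⟂ GB]
4. F_y = -101/9  [FD · GC = -2704/2385 ∩ FD ⟂ GB]
   → F = (-25/9, -101/9)

D = (-6469/2385, -9199/795)
F = (-25/9, -101/9)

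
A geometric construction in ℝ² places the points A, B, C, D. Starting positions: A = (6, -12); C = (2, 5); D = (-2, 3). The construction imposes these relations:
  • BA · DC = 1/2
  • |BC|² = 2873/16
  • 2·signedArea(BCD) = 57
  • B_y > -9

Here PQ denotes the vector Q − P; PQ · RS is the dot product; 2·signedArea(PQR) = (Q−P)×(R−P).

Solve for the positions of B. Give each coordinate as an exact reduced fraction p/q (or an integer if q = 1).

1. B_x = 4  [BA · DC = 1/2 ∩ 2·signedArea(BCD) = 57]
2. B_y = -33/4  [BA · DC = 1/2 ∩ 2·signedArea(BCD) = 57]
   → B = (4, -33/4)

B = (4, -33/4)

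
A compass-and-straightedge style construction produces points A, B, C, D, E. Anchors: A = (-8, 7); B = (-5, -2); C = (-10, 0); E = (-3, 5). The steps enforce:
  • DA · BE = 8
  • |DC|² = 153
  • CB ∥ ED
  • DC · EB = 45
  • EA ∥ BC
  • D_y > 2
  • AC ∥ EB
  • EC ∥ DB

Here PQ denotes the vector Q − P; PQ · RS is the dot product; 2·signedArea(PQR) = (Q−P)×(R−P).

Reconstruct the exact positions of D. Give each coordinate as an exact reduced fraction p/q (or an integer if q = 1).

1. D_x = 2  [EC ∥ DB ∩ CB ∥ ED]
2. D_y = 3  [EC ∥ DB ∩ CB ∥ ED]
   → D = (2, 3)

D = (2, 3)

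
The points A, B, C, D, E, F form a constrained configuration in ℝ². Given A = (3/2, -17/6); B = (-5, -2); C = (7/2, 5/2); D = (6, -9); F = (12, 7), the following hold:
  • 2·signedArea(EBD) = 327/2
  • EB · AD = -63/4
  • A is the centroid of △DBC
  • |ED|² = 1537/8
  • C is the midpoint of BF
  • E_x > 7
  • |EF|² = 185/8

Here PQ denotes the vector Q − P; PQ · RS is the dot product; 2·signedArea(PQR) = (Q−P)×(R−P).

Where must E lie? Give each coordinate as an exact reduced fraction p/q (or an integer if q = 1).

1. E_x = 31/4  [2·signedArea(EBD) = 327/2 ∩ EB · AD = -63/4]
2. E_y = 19/4  [2·signedArea(EBD) = 327/2 ∩ EB · AD = -63/4]
   → E = (31/4, 19/4)

E = (31/4, 19/4)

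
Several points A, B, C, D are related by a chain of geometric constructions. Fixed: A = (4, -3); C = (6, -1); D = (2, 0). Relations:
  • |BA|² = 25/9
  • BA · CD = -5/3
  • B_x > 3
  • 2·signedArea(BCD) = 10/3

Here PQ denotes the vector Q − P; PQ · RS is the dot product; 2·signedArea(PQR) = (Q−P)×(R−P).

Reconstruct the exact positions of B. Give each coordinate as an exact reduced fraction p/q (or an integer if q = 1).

B = (4, -4/3)

1. B_x = 4  [BA · CD = -5/3 ∩ 2·signedArea(BCD) = 10/3]
2. B_y = -4/3  [BA · CD = -5/3 ∩ 2·signedArea(BCD) = 10/3]
   → B = (4, -4/3)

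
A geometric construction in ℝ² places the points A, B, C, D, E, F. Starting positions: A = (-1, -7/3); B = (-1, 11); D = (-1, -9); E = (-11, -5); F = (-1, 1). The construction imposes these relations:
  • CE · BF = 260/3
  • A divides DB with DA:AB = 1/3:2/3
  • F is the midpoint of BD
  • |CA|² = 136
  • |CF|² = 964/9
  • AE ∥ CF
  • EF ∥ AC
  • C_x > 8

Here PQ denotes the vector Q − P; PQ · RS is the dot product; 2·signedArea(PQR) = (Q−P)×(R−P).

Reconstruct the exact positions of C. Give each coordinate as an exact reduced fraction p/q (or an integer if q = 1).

C = (9, 11/3)

1. C_x = 9  [AE ∥ CF ∩ EF ∥ AC]
2. C_y = 11/3  [AE ∥ CF ∩ EF ∥ AC]
   → C = (9, 11/3)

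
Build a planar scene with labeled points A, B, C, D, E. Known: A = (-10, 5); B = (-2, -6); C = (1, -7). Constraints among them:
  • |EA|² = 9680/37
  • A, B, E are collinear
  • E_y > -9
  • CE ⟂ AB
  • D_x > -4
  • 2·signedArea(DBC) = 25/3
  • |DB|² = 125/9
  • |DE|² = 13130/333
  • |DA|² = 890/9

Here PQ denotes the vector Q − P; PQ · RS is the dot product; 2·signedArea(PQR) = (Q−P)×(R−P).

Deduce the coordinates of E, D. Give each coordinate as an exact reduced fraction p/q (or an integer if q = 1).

1. E_x = -18/37  [A, B, E are collinear ∩ CE ⟂ AB]
2. E_y = -299/37  [A, B, E are collinear ∩ CE ⟂ AB]
   → E = (-18/37, -299/37)
3. D_x = -11/3  [line 1·x + 3·y + 35/3 = 0 ∩ |DA|² = 890/9]
4. D_y = -8/3  [line 1·x + 3·y + 35/3 = 0 ∩ |DA|² = 890/9]
   → D = (-11/3, -8/3)

D = (-11/3, -8/3)
E = (-18/37, -299/37)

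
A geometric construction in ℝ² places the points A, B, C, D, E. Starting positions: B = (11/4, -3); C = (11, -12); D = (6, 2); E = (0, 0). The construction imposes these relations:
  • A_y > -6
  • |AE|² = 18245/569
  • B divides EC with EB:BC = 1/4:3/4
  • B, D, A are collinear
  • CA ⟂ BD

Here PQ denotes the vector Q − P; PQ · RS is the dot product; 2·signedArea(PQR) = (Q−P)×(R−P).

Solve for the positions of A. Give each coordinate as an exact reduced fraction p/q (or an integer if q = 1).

1. A_x = 619/569  [B, D, A are collinear ∩ CA ⟂ BD]
2. A_y = -3162/569  [B, D, A are collinear ∩ CA ⟂ BD]
   → A = (619/569, -3162/569)

A = (619/569, -3162/569)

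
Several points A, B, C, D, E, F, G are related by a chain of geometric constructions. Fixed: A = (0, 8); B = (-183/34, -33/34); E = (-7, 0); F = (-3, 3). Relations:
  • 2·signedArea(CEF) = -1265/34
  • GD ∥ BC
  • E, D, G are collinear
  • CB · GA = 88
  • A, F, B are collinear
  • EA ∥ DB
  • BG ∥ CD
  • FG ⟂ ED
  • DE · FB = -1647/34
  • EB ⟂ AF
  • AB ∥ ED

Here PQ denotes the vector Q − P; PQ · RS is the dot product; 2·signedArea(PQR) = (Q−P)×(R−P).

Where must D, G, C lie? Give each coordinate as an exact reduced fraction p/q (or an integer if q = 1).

C = (-447/34, -473/34)
D = (-421/34, -305/34)
G = (-157/34, 135/34)

1. D_x = -421/34  [EA ∥ DB ∩ AB ∥ ED]
2. D_y = -305/34  [EA ∥ DB ∩ AB ∥ ED]
   → D = (-421/34, -305/34)
3. G_x = -157/34  [E, D, G are collinear ∩ FG ⟂ ED]
4. G_y = 135/34  [E, D, G are collinear ∩ FG ⟂ ED]
   → G = (-157/34, 135/34)
5. C_x = -447/34  [BG ∥ CD ∩ GD ∥ BC]
6. C_y = -473/34  [BG ∥ CD ∩ GD ∥ BC]
   → C = (-447/34, -473/34)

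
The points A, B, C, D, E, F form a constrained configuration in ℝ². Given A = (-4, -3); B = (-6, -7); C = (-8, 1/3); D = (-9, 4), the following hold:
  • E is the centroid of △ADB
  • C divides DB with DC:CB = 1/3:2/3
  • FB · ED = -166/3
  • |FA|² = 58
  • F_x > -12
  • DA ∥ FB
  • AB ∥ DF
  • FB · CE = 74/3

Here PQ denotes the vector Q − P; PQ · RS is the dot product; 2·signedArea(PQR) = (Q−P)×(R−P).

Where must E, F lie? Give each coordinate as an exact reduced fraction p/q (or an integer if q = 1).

1. E_x = -19/3  [E is the centroid of △ADB]
2. E_y = -2  [E is the centroid of △ADB]
   → E = (-19/3, -2)
3. F_x = -11  [DA ∥ FB ∩ AB ∥ DF]
4. F_y = 0  [DA ∥ FB ∩ AB ∥ DF]
   → F = (-11, 0)

E = (-19/3, -2)
F = (-11, 0)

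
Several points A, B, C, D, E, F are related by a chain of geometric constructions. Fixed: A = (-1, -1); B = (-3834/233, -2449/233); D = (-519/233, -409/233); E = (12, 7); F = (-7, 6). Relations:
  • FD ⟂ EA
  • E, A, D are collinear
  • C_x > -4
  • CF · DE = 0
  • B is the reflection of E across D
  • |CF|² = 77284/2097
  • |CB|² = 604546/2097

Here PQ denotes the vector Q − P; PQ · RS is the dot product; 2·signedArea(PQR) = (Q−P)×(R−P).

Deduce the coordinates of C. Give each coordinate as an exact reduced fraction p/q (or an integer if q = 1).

C = (-2669/699, 580/699)

1. C_x = -2669/699  [line -3315/233·x + -2040/233·y + -10965/233 = 0 ∩ |CF|² = 77284/2097]
2. C_y = 580/699  [line -3315/233·x + -2040/233·y + -10965/233 = 0 ∩ |CF|² = 77284/2097]
   → C = (-2669/699, 580/699)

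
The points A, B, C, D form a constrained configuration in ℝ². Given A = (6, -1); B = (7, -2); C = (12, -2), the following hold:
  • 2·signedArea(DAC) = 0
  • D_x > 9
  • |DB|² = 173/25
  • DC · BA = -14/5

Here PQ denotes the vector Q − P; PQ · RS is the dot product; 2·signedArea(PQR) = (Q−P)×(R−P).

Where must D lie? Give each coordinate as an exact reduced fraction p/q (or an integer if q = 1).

D = (48/5, -8/5)

1. D_x = 48/5  [2·signedArea(DAC) = 0 ∩ DC · BA = -14/5]
2. D_y = -8/5  [2·signedArea(DAC) = 0 ∩ DC · BA = -14/5]
   → D = (48/5, -8/5)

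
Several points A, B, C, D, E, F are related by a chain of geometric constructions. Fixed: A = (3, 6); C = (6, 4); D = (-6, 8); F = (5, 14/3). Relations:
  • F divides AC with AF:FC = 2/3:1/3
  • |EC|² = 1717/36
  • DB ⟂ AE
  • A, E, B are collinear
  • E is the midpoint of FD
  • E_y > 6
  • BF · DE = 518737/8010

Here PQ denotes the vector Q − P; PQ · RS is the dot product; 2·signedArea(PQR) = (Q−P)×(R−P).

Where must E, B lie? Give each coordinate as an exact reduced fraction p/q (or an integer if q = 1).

1. E_x = -1/2  [E is the midpoint of FD]
2. E_y = 19/3  [E is the midpoint of FD]
   → E = (-1/2, 19/3)
3. B_x = -2718/445  [A, E, B are collinear ∩ DB ⟂ AE]
4. B_y = 3056/445  [A, E, B are collinear ∩ DB ⟂ AE]
   → B = (-2718/445, 3056/445)

B = (-2718/445, 3056/445)
E = (-1/2, 19/3)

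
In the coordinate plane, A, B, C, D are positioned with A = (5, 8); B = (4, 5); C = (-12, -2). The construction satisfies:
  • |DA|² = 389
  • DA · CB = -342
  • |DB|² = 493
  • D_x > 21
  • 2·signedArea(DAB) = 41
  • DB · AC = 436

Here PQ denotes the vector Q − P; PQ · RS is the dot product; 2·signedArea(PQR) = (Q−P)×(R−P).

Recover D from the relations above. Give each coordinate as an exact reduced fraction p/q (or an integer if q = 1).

1. D_x = 22  [DA · CB = -342 ∩ DB · AC = 436]
2. D_y = 18  [DA · CB = -342 ∩ DB · AC = 436]
   → D = (22, 18)

D = (22, 18)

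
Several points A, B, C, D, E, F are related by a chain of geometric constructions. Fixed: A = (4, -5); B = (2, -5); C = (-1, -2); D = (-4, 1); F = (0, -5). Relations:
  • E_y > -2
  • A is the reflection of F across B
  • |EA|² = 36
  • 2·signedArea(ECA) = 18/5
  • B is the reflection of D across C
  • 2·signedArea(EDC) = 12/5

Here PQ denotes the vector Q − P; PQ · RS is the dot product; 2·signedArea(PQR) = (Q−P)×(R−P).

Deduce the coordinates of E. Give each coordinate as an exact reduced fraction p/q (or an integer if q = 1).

E = (-4/5, -7/5)

1. E_x = -4/5  [2·signedArea(ECA) = 18/5 ∩ 2·signedArea(EDC) = 12/5]
2. E_y = -7/5  [2·signedArea(ECA) = 18/5 ∩ 2·signedArea(EDC) = 12/5]
   → E = (-4/5, -7/5)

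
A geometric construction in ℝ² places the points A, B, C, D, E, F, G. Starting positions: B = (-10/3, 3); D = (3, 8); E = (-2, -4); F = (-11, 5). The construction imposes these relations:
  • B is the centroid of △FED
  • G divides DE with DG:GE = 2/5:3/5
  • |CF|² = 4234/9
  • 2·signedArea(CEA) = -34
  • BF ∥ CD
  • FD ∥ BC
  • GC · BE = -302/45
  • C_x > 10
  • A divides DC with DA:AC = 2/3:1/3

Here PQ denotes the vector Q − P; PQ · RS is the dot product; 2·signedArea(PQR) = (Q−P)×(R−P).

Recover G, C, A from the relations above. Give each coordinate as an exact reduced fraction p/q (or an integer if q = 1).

A = (73/9, 20/3)
C = (32/3, 6)
G = (1, 16/5)

1. G_x = 1  [G divides DE with DG:GE = 2/5:3/5]
2. G_y = 16/5  [G divides DE with DG:GE = 2/5:3/5]
   → G = (1, 16/5)
3. C_x = 32/3  [BF ∥ CD ∩ FD ∥ BC]
4. C_y = 6  [BF ∥ CD ∩ FD ∥ BC]
   → C = (32/3, 6)
5. A_x = 73/9  [A divides DC with DA:AC = 2/3:1/3]
6. A_y = 20/3  [A divides DC with DA:AC = 2/3:1/3]
   → A = (73/9, 20/3)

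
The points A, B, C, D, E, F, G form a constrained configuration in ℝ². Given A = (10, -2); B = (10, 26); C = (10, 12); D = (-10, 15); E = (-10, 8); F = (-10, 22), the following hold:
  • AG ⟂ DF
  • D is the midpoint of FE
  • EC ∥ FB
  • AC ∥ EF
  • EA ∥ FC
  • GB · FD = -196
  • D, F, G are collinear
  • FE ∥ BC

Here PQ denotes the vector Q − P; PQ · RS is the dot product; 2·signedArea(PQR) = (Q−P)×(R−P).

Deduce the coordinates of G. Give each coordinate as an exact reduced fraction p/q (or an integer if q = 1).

G = (-10, -2)

1. G_x = -10  [D, F, G are collinear ∩ AG ⟂ DF]
2. G_y = -2  [D, F, G are collinear ∩ AG ⟂ DF]
   → G = (-10, -2)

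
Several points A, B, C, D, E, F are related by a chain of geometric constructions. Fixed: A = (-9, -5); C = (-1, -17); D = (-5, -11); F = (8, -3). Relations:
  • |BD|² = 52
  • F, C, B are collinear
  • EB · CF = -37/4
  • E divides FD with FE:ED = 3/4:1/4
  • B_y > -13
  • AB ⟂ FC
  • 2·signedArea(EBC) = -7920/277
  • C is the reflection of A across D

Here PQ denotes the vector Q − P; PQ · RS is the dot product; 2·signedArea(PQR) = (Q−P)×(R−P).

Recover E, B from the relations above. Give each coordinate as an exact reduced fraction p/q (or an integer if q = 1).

1. E_x = -7/4  [E divides FD with FE:ED = 3/4:1/4]
2. E_y = -9  [E divides FD with FE:ED = 3/4:1/4]
   → E = (-7/4, -9)
3. B_x = 587/277  [F, C, B are collinear ∩ AB ⟂ FC]
4. B_y = -3365/277  [F, C, B are collinear ∩ AB ⟂ FC]
   → B = (587/277, -3365/277)

B = (587/277, -3365/277)
E = (-7/4, -9)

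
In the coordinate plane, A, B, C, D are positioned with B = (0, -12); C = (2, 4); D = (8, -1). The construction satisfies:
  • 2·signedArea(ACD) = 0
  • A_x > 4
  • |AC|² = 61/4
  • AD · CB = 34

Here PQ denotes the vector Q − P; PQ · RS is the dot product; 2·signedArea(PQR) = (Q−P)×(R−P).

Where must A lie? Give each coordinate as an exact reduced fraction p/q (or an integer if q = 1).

A = (5, 3/2)

1. A_x = 5  [2·signedArea(ACD) = 0 ∩ AD · CB = 34]
2. A_y = 3/2  [2·signedArea(ACD) = 0 ∩ AD · CB = 34]
   → A = (5, 3/2)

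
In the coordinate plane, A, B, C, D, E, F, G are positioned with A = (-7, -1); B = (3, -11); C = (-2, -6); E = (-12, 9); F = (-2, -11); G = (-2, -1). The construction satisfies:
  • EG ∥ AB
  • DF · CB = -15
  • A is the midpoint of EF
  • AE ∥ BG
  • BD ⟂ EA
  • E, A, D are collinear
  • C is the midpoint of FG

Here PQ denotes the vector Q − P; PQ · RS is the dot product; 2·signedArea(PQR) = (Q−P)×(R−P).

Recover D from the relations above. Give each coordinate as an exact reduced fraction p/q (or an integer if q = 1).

1. D_x = -1  [E, A, D are collinear ∩ BD ⟂ EA]
2. D_y = -13  [E, A, D are collinear ∩ BD ⟂ EA]
   → D = (-1, -13)

D = (-1, -13)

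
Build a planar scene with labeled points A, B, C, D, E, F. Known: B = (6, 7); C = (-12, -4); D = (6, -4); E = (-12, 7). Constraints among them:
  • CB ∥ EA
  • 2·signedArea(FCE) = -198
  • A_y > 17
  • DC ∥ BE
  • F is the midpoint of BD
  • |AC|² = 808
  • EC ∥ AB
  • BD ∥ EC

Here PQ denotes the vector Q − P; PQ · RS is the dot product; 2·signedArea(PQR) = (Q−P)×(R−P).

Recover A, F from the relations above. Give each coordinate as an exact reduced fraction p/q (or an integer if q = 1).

1. A_x = 6  [EC ∥ AB ∩ CB ∥ EA]
2. A_y = 18  [EC ∥ AB ∩ CB ∥ EA]
   → A = (6, 18)
3. F_x = 6  [F is the midpoint of BD]
4. F_y = 3/2  [F is the midpoint of BD]
   → F = (6, 3/2)

A = (6, 18)
F = (6, 3/2)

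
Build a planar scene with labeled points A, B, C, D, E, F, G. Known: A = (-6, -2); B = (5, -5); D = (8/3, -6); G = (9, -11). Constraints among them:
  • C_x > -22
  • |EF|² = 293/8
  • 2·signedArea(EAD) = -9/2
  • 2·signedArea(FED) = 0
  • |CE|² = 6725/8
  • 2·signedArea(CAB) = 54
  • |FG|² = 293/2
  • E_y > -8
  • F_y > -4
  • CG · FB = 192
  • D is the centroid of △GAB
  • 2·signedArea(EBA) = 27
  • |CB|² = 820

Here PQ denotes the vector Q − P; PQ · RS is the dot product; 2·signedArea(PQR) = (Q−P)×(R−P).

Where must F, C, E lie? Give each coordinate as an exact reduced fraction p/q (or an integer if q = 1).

C = (-21, 7)
E = (17/4, -29/4)
F = (-1/2, -7/2)

1. E_x = 17/4  [2·signedArea(EBA) = 27 ∩ 2·signedArea(EAD) = -9/2]
2. E_y = -29/4  [2·signedArea(EBA) = 27 ∩ 2·signedArea(EAD) = -9/2]
   → E = (17/4, -29/4)
3. F_x = -1/2  [line -5/4·x + -19/12·y + -37/6 = 0 ∩ |FG|² = 293/2]
4. F_y = -7/2  [line -5/4·x + -19/12·y + -37/6 = 0 ∩ |FG|² = 293/2]
   → F = (-1/2, -7/2)
5. C_x = -21  [2·signedArea(CAB) = 54 ∩ CG · FB = 192]
6. C_y = 7  [2·signedArea(CAB) = 54 ∩ CG · FB = 192]
   → C = (-21, 7)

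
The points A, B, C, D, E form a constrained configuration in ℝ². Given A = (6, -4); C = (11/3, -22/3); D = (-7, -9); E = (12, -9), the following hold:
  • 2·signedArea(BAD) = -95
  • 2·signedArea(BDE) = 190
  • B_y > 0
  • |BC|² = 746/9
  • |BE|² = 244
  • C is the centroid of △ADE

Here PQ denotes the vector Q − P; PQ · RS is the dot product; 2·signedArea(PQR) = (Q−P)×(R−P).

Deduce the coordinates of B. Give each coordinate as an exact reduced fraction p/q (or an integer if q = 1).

B = (0, 1)

1. B_x = 0  [2·signedArea(BAD) = -95 ∩ 2·signedArea(BDE) = 190]
2. B_y = 1  [2·signedArea(BAD) = -95 ∩ 2·signedArea(BDE) = 190]
   → B = (0, 1)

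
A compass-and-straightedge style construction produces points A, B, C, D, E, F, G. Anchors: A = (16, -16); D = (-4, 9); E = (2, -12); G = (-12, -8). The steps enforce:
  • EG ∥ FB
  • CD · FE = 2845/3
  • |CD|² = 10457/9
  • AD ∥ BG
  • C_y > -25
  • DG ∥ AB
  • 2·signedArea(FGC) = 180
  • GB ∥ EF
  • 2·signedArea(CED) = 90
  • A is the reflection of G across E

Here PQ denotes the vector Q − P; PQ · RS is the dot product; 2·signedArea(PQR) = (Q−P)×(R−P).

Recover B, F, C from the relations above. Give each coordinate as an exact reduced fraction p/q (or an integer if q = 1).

B = (8, -33)
C = (4/3, -74/3)
F = (22, -37)

1. B_x = 8  [AD ∥ BG ∩ DG ∥ AB]
2. B_y = -33  [AD ∥ BG ∩ DG ∥ AB]
   → B = (8, -33)
3. F_x = 22  [EG ∥ FB ∩ GB ∥ EF]
4. F_y = -37  [EG ∥ FB ∩ GB ∥ EF]
   → F = (22, -37)
5. C_x = 4/3  [CD · FE = 2845/3 ∩ 2·signedArea(CED) = 90]
6. C_y = -74/3  [CD · FE = 2845/3 ∩ 2·signedArea(CED) = 90]
   → C = (4/3, -74/3)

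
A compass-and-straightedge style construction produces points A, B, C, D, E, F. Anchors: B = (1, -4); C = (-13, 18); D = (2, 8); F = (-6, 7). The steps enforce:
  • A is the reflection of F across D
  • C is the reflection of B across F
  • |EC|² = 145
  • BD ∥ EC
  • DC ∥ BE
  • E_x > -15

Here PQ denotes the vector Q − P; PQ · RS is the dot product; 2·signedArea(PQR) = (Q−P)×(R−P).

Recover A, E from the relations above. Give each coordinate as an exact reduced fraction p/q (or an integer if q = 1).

A = (10, 9)
E = (-14, 6)

1. A_x = 10  [A is the reflection of F across D]
2. A_y = 9  [A is the reflection of F across D]
   → A = (10, 9)
3. E_x = -14  [BD ∥ EC ∩ DC ∥ BE]
4. E_y = 6  [BD ∥ EC ∩ DC ∥ BE]
   → E = (-14, 6)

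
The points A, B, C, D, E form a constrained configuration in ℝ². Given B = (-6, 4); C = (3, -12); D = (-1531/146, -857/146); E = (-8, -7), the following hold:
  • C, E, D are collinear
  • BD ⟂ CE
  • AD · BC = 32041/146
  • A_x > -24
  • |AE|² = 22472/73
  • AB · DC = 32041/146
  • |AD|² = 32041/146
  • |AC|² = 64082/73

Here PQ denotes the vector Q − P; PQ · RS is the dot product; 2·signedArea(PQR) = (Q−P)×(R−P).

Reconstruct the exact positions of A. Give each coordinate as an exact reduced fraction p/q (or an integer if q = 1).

A = (-1750/73, 19/73)

1. A_x = -1750/73  [AD · BC = 32041/146 ∩ AB · DC = 32041/146]
2. A_y = 19/73  [AD · BC = 32041/146 ∩ AB · DC = 32041/146]
   → A = (-1750/73, 19/73)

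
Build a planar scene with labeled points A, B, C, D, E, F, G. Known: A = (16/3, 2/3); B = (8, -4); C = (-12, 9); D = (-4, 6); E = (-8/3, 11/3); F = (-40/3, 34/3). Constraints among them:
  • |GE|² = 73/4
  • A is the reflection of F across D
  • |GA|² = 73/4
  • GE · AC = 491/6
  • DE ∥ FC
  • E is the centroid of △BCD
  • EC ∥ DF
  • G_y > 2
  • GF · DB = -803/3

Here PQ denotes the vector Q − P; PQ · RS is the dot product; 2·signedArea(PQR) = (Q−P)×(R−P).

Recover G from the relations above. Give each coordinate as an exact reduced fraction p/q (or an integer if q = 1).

1. G_x = 4/3  [GF · DB = -803/3 ∩ GE · AC = 491/6]
2. G_y = 13/6  [GF · DB = -803/3 ∩ GE · AC = 491/6]
   → G = (4/3, 13/6)

G = (4/3, 13/6)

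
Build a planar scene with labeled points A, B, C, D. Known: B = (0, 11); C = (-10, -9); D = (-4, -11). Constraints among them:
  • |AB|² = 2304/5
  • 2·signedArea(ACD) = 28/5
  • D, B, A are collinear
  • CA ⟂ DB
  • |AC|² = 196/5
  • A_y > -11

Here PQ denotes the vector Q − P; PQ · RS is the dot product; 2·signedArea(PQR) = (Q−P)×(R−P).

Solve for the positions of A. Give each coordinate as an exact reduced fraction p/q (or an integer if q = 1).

1. A_x = -96/25  [D, B, A are collinear ∩ CA ⟂ DB]
2. A_y = -253/25  [D, B, A are collinear ∩ CA ⟂ DB]
   → A = (-96/25, -253/25)

A = (-96/25, -253/25)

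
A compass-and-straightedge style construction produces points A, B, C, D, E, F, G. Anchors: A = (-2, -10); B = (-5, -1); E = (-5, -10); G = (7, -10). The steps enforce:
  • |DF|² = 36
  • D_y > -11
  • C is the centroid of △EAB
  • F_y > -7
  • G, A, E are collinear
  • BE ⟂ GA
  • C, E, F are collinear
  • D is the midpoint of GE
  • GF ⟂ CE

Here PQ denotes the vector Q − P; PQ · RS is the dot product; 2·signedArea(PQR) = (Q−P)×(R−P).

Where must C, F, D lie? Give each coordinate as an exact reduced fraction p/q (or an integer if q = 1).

1. C_x = -4  [C is the centroid of △EAB]
2. C_y = -7  [C is the centroid of △EAB]
   → C = (-4, -7)
3. F_x = -19/5  [C, E, F are collinear ∩ GF ⟂ CE]
4. F_y = -32/5  [C, E, F are collinear ∩ GF ⟂ CE]
   → F = (-19/5, -32/5)
5. D_x = 1  [D is the midpoint of GE]
6. D_y = -10  [D is the midpoint of GE]
   → D = (1, -10)

C = (-4, -7)
D = (1, -10)
F = (-19/5, -32/5)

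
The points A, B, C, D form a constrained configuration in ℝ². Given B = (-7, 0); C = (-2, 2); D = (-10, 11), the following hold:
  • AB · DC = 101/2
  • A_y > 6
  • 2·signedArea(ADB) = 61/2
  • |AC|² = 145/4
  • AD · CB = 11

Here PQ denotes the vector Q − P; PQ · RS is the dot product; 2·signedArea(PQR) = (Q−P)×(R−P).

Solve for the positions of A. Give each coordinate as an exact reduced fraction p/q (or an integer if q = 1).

1. A_x = -6  [2·signedArea(ADB) = 61/2 ∩ AB · DC = 101/2]
2. A_y = 13/2  [2·signedArea(ADB) = 61/2 ∩ AB · DC = 101/2]
   → A = (-6, 13/2)

A = (-6, 13/2)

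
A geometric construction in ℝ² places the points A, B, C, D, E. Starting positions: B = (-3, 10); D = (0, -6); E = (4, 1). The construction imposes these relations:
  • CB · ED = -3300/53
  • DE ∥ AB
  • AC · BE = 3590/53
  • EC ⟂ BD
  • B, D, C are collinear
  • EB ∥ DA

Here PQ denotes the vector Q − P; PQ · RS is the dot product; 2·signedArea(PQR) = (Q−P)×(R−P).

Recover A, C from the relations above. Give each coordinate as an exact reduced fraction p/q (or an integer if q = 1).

1. A_x = -7  [DE ∥ AB ∩ EB ∥ DA]
2. A_y = 3  [DE ∥ AB ∩ EB ∥ DA]
   → A = (-7, 3)
3. C_x = -60/53  [B, D, C are collinear ∩ EC ⟂ BD]
4. C_y = 2/53  [B, D, C are collinear ∩ EC ⟂ BD]
   → C = (-60/53, 2/53)

A = (-7, 3)
C = (-60/53, 2/53)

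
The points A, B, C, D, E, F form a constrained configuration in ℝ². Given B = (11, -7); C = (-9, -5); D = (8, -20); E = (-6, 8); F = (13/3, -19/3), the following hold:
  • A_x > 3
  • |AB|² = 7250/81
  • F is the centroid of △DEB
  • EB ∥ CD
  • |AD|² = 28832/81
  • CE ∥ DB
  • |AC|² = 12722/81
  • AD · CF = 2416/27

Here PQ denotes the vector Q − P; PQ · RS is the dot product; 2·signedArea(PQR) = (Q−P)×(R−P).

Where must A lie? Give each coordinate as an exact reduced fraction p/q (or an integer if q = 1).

A = (28/9, -16/9)

1. A_x = 28/9  [line -40/3·x + 4/3·y + 1184/27 = 0 ∩ |AB|² = 7250/81]
2. A_y = -16/9  [line -40/3·x + 4/3·y + 1184/27 = 0 ∩ |AB|² = 7250/81]
   → A = (28/9, -16/9)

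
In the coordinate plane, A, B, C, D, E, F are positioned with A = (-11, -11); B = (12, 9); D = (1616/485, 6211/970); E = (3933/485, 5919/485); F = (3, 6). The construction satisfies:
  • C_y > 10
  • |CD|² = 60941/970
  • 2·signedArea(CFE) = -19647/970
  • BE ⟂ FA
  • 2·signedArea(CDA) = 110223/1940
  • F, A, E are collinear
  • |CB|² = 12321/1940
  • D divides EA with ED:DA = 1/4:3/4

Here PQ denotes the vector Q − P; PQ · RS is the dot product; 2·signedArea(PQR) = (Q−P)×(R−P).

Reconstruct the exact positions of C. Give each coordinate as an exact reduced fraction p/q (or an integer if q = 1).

C = (9753/970, 5142/485)

1. C_x = 9753/970  [line -3009/485·x + 2478/485·y + 1593/194 = 0 ∩ |CB|² = 12321/1940]
2. C_y = 5142/485  [line -3009/485·x + 2478/485·y + 1593/194 = 0 ∩ |CB|² = 12321/1940]
   → C = (9753/970, 5142/485)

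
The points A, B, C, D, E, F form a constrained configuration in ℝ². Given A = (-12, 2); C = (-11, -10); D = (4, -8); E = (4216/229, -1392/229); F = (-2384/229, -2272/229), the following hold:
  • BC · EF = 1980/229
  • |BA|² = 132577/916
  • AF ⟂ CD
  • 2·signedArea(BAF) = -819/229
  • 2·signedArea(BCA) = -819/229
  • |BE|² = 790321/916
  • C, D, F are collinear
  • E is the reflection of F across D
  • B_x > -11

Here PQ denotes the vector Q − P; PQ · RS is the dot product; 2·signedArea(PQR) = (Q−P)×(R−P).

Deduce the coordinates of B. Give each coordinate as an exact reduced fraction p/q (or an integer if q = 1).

1. B_x = -4903/458  [2·signedArea(BCA) = -819/229 ∩ 2·signedArea(BAF) = -819/229]
2. B_y = -2281/229  [2·signedArea(BCA) = -819/229 ∩ 2·signedArea(BAF) = -819/229]
   → B = (-4903/458, -2281/229)

B = (-4903/458, -2281/229)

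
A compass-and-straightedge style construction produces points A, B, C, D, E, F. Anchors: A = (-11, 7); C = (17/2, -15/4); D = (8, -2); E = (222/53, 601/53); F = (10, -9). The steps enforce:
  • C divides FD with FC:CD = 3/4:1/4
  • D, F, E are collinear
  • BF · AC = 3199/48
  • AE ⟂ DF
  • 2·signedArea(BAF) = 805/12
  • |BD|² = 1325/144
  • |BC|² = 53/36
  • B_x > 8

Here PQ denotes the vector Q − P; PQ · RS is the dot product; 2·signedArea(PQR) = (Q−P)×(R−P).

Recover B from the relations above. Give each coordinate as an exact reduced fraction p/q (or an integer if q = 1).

1. B_x = 53/6  [2·signedArea(BAF) = 805/12 ∩ BF · AC = 3199/48]
2. B_y = -59/12  [2·signedArea(BAF) = 805/12 ∩ BF · AC = 3199/48]
   → B = (53/6, -59/12)

B = (53/6, -59/12)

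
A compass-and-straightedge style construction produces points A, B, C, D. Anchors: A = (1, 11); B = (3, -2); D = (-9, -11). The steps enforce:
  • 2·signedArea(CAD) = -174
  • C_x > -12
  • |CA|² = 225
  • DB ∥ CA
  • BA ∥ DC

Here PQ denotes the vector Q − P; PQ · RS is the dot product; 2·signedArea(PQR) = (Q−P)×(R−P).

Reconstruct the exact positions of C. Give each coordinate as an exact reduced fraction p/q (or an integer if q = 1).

1. C_x = -11  [DB ∥ CA ∩ BA ∥ DC]
2. C_y = 2  [DB ∥ CA ∩ BA ∥ DC]
   → C = (-11, 2)

C = (-11, 2)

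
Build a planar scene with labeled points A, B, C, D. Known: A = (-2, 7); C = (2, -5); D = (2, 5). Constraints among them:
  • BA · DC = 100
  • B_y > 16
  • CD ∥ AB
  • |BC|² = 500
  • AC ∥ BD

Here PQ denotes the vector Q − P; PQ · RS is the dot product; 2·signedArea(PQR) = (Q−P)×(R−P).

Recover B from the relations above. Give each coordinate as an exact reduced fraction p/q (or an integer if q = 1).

B = (-2, 17)

1. B_x = -2  [AC ∥ BD ∩ CD ∥ AB]
2. B_y = 17  [AC ∥ BD ∩ CD ∥ AB]
   → B = (-2, 17)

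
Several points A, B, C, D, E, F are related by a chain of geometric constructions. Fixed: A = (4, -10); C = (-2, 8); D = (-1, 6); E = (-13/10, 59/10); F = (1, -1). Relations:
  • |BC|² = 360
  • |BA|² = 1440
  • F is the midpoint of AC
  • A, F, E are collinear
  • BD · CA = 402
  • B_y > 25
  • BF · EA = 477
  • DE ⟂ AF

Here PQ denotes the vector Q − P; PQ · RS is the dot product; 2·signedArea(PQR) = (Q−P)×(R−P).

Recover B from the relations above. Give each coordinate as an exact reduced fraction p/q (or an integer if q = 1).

B = (-8, 26)

1. B_x = -8  [line -6·x + 18·y + -516 = 0 ∩ |BA|² = 1440]
2. B_y = 26  [line -6·x + 18·y + -516 = 0 ∩ |BA|² = 1440]
   → B = (-8, 26)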